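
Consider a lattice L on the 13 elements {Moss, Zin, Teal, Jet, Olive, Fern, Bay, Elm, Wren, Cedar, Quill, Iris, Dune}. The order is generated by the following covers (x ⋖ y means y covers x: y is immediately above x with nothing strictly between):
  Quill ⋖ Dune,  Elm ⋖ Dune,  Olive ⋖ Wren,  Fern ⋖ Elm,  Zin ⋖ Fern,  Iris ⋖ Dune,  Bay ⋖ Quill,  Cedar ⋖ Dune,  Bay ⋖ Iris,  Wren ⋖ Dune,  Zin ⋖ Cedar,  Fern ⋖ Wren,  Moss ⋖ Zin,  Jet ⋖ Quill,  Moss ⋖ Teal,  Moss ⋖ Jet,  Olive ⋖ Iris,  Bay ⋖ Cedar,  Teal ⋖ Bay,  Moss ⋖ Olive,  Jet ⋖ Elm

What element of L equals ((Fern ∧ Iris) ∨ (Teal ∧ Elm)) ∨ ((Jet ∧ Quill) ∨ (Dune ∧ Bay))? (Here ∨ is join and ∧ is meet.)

Fern ∧ Iris = Moss
Teal ∧ Elm = Moss
Moss ∨ Moss = Moss
Jet ∧ Quill = Jet
Dune ∧ Bay = Bay
Jet ∨ Bay = Quill
Moss ∨ Quill = Quill

Quill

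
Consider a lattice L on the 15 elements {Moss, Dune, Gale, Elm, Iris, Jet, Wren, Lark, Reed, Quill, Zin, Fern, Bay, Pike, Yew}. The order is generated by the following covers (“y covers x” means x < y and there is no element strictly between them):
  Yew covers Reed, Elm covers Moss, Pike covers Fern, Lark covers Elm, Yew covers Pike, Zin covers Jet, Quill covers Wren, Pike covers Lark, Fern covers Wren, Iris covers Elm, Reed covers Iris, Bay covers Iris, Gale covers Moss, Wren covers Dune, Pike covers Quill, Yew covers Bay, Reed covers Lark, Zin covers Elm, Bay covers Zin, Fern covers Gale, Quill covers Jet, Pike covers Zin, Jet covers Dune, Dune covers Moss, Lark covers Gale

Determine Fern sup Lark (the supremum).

Pike

Common upper bounds of {Fern, Lark}: Pike, Yew.
The least among these is Pike.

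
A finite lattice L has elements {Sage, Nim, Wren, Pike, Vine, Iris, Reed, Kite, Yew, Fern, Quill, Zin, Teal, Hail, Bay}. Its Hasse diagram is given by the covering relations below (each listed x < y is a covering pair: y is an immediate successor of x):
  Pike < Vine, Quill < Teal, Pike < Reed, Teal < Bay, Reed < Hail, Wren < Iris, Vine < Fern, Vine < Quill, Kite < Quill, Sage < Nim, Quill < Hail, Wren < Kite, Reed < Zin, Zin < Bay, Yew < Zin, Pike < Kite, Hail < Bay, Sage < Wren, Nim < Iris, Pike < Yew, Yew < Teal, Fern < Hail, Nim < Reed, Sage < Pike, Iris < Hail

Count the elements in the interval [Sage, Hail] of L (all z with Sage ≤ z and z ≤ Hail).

11

The interval [Sage, Hail] = {Fern, Hail, Iris, Kite, Nim, Pike, Quill, Reed, Sage, Vine, Wren}, which has 11 elements.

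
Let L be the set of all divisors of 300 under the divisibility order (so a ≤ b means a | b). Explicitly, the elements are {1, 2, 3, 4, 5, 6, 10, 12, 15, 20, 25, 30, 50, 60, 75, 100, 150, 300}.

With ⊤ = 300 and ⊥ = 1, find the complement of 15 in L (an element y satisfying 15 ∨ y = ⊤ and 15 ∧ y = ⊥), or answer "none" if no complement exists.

For every candidate y, either 15 ∨ y ≠ 300 or 15 ∧ y ≠ 1; no complement exists.

none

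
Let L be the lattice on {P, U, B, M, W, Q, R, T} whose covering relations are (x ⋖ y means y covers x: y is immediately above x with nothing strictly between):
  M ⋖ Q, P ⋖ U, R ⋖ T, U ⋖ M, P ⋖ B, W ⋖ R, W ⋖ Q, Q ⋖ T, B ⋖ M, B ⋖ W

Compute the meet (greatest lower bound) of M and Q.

Common lower bounds of {M, Q}: B, M, P, U.
The greatest among these is M.

M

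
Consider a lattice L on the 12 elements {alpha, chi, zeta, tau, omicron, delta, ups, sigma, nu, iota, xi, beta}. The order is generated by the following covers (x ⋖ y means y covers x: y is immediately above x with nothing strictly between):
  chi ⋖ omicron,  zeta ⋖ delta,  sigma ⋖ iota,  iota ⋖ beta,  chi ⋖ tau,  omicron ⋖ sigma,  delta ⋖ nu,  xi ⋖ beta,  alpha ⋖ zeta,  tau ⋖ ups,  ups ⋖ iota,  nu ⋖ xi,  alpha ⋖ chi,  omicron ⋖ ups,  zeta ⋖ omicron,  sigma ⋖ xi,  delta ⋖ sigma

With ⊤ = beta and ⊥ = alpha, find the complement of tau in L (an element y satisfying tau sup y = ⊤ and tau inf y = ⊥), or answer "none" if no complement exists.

nu

Need y with tau ∨ y = beta and tau ∧ y = alpha.
Checking each element gives: nu.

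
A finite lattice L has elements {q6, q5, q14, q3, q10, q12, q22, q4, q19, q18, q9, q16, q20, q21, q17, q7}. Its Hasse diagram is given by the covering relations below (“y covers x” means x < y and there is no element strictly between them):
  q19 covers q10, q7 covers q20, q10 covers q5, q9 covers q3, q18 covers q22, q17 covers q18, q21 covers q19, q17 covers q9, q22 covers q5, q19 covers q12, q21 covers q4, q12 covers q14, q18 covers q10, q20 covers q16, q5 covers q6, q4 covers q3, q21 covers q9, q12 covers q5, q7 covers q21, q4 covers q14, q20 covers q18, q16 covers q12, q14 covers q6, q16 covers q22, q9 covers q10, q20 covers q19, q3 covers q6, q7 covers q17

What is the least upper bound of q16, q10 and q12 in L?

Common upper bounds of {q16, q10, q12}: q20, q7.
The least among these is q20.

q20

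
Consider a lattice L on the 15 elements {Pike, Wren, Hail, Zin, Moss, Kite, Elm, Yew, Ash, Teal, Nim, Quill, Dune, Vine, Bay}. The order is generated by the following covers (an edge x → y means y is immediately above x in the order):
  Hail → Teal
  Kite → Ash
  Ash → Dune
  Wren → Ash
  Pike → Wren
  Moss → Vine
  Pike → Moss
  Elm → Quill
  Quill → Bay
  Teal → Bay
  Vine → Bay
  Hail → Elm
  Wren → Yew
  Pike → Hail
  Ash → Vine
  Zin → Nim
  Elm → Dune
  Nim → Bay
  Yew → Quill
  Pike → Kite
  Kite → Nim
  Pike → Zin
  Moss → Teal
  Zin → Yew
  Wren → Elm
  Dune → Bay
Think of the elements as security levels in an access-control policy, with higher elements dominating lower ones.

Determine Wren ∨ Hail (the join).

Common upper bounds of {Wren, Hail}: Bay, Dune, Elm, Quill.
The least among these is Elm.

Elm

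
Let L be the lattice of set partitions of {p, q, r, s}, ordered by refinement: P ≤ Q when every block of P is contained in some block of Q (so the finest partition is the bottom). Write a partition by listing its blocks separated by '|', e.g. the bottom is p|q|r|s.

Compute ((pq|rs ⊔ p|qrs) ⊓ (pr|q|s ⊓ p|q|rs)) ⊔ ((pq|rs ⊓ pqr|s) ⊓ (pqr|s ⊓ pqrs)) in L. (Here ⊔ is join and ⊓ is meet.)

pq|r|s

pq|rs ∨ p|qrs = pqrs
pr|q|s ∧ p|q|rs = p|q|r|s
pqrs ∧ p|q|r|s = p|q|r|s
pq|rs ∧ pqr|s = pq|r|s
pqr|s ∧ pqrs = pqr|s
pq|r|s ∧ pqr|s = pq|r|s
p|q|r|s ∨ pq|r|s = pq|r|s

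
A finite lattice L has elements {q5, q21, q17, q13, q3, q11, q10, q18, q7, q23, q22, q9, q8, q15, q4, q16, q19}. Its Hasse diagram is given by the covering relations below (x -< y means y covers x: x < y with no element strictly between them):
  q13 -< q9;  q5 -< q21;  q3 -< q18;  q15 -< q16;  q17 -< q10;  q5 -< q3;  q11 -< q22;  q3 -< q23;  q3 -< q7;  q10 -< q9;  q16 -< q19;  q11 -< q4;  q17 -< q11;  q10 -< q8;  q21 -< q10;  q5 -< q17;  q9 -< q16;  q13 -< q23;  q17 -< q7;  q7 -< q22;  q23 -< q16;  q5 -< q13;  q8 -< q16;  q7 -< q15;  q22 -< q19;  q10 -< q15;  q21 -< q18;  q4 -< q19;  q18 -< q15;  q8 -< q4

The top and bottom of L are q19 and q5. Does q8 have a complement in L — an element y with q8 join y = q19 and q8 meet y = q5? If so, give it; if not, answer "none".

none

For every candidate y, either q8 ∨ y ≠ q19 or q8 ∧ y ≠ q5; no complement exists.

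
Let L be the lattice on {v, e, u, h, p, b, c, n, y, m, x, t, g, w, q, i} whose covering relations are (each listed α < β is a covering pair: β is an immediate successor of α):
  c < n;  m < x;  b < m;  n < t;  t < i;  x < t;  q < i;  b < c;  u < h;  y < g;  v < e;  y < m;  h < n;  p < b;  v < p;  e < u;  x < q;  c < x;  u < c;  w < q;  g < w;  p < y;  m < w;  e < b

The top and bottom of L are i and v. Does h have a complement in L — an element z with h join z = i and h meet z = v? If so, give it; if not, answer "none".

Need z with h ∨ z = i and h ∧ z = v.
Checking each element gives: g.

g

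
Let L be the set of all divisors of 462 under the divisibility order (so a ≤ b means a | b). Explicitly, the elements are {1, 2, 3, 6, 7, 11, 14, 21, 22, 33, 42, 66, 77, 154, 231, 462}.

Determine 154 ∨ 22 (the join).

154

In the divisibility order, the join is the least common multiple: lcm(154, 22) = 154.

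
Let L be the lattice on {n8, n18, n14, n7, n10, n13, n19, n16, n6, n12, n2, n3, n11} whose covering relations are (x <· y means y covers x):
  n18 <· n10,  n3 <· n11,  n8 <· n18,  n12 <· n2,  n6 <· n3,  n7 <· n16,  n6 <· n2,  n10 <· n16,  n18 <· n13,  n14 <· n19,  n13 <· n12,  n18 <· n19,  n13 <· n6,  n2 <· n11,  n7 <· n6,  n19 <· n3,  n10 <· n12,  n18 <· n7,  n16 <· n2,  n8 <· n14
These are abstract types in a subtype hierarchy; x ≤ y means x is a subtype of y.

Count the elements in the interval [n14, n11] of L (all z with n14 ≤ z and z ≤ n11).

4

The interval [n14, n11] = {n11, n14, n19, n3}, which has 4 elements.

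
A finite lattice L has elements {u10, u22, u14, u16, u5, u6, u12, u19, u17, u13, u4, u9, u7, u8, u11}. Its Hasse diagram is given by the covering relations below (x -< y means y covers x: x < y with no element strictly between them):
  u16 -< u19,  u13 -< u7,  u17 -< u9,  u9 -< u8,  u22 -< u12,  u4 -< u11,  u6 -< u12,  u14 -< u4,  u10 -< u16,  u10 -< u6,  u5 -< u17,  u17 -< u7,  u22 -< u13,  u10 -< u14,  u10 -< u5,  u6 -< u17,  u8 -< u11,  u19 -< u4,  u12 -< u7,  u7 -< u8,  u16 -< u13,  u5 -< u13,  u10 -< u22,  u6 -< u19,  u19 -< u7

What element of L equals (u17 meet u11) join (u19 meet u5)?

u17

u17 ∧ u11 = u17
u19 ∧ u5 = u10
u17 ∨ u10 = u17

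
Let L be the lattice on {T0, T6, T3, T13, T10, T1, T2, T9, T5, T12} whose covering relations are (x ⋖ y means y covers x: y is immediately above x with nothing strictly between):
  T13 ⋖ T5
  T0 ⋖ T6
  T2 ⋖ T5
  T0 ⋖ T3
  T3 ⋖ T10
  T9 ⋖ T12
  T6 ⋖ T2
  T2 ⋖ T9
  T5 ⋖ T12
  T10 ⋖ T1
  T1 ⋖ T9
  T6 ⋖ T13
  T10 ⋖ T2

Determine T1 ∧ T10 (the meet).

T10

Common lower bounds of {T1, T10}: T0, T10, T3.
The greatest among these is T10.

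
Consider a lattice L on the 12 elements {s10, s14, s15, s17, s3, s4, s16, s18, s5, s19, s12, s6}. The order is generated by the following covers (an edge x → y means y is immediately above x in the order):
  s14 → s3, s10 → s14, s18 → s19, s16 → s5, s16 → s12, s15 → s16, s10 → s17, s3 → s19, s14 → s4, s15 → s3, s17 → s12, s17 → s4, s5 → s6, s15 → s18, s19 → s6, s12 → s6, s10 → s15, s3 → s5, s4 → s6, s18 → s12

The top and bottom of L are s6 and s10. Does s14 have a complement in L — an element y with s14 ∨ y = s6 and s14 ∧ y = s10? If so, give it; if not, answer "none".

Need y with s14 ∨ y = s6 and s14 ∧ y = s10.
Checking each element gives: s12.

s12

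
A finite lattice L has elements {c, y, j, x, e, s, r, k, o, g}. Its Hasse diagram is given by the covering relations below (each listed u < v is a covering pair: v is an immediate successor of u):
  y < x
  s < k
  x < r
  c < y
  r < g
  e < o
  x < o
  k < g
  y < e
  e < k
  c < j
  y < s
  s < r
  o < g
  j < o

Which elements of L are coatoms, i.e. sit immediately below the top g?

k, o, r

The coatoms are exactly the elements covered by g: k, o, r.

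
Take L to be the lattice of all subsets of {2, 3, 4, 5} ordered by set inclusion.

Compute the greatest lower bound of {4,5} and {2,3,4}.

{4}

Common lower bounds of {{4,5}, {2,3,4}}: {4}, ∅.
The greatest among these is {4}.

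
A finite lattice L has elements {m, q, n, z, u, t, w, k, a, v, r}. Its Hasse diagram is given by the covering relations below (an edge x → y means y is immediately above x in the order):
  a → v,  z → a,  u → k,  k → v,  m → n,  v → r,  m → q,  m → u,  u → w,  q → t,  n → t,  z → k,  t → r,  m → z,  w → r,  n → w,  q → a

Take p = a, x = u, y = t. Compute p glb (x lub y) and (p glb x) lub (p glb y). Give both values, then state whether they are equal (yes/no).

x lub y = r, so p glb (x lub y) = a glb r = a.
p glb x = m and p glb y = q, so (p glb x) lub (p glb y) = m lub q = q.
Equal: no.

a; q; no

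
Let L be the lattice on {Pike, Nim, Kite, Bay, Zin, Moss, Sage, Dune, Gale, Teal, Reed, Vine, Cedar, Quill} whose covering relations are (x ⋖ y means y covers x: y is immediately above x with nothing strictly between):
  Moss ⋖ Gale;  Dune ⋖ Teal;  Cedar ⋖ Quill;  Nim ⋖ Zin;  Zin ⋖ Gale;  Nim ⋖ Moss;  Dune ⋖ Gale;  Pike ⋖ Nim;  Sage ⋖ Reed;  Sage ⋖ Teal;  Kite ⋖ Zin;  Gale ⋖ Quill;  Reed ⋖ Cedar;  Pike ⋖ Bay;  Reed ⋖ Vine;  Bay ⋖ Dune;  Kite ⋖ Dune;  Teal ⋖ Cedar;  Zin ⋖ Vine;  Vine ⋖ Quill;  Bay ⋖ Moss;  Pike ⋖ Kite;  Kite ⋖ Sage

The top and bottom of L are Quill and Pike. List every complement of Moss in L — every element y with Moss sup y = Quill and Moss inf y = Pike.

Need y with Moss ∨ y = Quill and Moss ∧ y = Pike.
Checking each element gives: Reed, Sage.

Reed, Sage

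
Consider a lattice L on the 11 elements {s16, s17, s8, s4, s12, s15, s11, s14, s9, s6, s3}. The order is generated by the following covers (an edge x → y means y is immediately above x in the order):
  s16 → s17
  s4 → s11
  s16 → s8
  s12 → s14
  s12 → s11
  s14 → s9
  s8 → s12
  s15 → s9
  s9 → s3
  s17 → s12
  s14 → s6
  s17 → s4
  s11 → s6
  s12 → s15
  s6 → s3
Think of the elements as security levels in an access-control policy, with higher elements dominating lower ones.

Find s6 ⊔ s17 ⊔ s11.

Common upper bounds of {s6, s17, s11}: s3, s6.
The least among these is s6.

s6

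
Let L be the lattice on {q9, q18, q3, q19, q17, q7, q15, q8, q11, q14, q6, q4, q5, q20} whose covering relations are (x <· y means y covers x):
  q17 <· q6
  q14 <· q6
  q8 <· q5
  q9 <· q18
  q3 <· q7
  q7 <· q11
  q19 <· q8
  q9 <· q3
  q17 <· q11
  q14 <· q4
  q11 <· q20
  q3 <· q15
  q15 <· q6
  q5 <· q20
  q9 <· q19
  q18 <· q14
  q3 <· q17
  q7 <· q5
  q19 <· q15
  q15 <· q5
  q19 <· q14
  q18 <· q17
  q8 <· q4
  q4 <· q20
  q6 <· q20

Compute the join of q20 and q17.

q20

Common upper bounds of {q20, q17}: q20.
The least among these is q20.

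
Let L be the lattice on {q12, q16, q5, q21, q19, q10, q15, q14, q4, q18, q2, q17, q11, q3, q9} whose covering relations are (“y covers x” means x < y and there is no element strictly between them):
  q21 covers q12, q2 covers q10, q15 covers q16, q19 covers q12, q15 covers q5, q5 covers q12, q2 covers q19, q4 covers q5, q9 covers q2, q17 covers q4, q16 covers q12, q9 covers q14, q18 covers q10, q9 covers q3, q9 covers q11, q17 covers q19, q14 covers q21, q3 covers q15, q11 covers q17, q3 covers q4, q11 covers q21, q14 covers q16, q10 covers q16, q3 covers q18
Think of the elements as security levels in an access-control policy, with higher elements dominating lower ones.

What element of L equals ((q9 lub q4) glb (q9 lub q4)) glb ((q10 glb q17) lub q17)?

q9 ∨ q4 = q9
q9 ∨ q4 = q9
q9 ∧ q9 = q9
q10 ∧ q17 = q12
q12 ∨ q17 = q17
q9 ∧ q17 = q17

q17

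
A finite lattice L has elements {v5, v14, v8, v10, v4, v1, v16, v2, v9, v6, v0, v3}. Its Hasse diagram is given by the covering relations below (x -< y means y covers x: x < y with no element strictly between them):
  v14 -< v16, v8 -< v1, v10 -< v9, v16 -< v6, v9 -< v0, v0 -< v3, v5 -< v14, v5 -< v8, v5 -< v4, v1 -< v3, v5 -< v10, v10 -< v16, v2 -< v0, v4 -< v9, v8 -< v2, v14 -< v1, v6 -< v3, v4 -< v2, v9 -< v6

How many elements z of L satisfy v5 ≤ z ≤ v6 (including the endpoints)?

The interval [v5, v6] = {v10, v14, v16, v4, v5, v6, v9}, which has 7 elements.

7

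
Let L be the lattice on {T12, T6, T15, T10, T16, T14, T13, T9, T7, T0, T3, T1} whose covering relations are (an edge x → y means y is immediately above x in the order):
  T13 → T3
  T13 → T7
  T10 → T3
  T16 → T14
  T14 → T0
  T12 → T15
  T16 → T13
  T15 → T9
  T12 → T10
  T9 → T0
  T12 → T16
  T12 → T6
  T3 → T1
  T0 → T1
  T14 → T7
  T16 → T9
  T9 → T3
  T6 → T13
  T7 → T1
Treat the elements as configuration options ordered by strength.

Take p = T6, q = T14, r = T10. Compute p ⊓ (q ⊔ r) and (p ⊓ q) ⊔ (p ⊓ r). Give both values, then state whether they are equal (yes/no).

T6; T12; no

q ⊔ r = T1, so p ⊓ (q ⊔ r) = T6 ⊓ T1 = T6.
p ⊓ q = T12 and p ⊓ r = T12, so (p ⊓ q) ⊔ (p ⊓ r) = T12 ⊔ T12 = T12.
Equal: no.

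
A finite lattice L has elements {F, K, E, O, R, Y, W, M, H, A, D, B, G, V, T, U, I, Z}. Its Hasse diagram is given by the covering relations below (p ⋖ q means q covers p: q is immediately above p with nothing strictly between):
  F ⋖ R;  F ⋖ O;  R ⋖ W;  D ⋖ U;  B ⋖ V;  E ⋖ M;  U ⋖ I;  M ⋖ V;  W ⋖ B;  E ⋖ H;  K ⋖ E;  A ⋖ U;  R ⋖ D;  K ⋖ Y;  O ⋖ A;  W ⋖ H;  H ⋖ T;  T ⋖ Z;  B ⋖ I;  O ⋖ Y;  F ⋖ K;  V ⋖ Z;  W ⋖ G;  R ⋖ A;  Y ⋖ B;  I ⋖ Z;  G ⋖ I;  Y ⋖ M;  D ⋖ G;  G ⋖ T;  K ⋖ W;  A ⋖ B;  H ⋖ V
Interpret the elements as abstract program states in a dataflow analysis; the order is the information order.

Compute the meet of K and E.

K

Common lower bounds of {K, E}: F, K.
The greatest among these is K.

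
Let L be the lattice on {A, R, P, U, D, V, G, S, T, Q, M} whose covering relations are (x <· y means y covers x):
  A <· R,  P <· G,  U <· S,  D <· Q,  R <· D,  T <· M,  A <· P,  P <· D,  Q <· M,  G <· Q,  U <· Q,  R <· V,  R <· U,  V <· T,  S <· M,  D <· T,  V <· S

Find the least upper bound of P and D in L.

D

Common upper bounds of {P, D}: D, M, Q, T.
The least among these is D.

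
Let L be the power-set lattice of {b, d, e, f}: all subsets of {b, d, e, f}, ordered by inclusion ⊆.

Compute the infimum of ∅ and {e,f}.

Under ⊆, meet is intersection: ∅ ∩ {e,f} = ∅.

∅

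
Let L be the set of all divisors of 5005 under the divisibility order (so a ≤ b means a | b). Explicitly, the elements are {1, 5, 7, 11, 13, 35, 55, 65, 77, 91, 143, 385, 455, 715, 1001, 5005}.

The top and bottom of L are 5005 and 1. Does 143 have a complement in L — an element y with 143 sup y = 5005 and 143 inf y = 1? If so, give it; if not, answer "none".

35

Need y with 143 ∨ y = 5005 and 143 ∧ y = 1.
Checking each element gives: 35.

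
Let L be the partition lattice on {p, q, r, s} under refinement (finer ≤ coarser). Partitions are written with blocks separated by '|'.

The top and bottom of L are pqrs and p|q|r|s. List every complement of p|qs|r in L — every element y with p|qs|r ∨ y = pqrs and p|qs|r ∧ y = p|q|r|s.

Need y with p|qs|r ∨ y = pqrs and p|qs|r ∧ y = p|q|r|s.
Checking each element gives: pqr|s, pq|rs, prs|q, ps|qr.

pqr|s, pq|rs, prs|q, ps|qr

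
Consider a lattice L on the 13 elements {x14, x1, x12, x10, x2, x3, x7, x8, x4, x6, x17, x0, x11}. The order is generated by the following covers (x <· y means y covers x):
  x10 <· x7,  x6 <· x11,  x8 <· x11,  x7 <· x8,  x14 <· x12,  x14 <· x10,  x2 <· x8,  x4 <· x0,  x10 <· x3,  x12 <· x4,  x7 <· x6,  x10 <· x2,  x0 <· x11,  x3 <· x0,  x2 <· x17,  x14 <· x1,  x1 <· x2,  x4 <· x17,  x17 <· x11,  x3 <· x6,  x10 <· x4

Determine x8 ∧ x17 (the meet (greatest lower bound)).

x2

Common lower bounds of {x8, x17}: x1, x10, x14, x2.
The greatest among these is x2.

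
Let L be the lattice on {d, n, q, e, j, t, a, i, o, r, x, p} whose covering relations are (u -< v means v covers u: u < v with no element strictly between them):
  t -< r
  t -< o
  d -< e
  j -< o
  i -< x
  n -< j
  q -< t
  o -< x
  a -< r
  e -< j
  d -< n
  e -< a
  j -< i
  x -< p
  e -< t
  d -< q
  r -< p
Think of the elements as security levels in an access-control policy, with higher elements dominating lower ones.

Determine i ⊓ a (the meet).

e

Common lower bounds of {i, a}: d, e.
The greatest among these is e.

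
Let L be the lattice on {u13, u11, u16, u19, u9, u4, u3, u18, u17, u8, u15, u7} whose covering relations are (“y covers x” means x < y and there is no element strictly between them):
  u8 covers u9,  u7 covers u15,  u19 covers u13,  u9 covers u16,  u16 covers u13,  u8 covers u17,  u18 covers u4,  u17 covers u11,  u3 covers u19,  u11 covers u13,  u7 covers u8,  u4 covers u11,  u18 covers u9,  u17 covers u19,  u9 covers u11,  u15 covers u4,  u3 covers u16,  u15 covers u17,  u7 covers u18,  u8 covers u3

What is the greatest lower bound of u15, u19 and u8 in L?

Common lower bounds of {u15, u19, u8}: u13, u19.
The greatest among these is u19.

u19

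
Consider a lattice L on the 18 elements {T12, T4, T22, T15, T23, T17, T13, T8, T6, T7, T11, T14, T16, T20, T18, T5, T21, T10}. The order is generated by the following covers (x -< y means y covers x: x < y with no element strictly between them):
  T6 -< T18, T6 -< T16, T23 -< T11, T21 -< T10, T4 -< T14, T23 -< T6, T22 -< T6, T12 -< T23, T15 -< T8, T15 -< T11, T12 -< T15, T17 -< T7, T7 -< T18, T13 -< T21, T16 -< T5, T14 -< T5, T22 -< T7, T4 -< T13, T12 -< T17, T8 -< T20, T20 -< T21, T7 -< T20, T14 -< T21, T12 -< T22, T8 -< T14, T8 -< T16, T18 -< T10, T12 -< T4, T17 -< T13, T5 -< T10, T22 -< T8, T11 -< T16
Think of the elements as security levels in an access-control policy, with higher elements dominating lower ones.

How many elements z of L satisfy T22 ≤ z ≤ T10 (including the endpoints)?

The interval [T22, T10] = {T10, T14, T16, T18, T20, T21, T22, T5, T6, T7, T8}, which has 11 elements.

11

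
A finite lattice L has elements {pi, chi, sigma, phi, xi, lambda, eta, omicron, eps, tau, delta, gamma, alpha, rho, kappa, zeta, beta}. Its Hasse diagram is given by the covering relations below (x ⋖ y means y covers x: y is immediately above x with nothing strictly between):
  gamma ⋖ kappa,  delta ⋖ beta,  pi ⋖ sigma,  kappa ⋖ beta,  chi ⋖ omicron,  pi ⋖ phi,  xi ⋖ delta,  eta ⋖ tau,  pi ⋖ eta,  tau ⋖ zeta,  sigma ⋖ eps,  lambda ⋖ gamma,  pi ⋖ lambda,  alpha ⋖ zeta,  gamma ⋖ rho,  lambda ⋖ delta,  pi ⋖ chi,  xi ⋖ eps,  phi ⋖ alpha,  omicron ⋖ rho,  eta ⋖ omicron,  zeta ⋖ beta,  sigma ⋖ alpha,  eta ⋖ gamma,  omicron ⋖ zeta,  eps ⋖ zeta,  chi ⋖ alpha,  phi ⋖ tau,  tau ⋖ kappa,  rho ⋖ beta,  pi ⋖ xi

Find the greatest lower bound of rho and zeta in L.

Common lower bounds of {rho, zeta}: chi, eta, omicron, pi.
The greatest among these is omicron.

omicron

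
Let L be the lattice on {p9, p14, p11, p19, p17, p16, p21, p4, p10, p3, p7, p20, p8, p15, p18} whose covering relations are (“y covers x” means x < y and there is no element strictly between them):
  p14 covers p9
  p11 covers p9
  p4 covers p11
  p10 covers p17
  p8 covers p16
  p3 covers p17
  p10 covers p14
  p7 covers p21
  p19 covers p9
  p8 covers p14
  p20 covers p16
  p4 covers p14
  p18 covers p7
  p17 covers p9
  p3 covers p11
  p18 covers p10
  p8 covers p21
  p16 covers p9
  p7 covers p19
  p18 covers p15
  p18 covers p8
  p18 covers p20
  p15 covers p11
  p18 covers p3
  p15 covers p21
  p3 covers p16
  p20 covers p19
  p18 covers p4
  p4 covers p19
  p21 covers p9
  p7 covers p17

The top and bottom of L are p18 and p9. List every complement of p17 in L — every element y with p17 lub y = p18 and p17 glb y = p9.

p15, p20, p4, p8

Need y with p17 ∨ y = p18 and p17 ∧ y = p9.
Checking each element gives: p15, p20, p4, p8.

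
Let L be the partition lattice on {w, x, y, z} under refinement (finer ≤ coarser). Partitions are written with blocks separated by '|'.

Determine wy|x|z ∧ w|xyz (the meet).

w|x|y|z

The meet (common refinement) of wy|x|z and w|xyz intersects blocks pairwise, giving w|x|y|z.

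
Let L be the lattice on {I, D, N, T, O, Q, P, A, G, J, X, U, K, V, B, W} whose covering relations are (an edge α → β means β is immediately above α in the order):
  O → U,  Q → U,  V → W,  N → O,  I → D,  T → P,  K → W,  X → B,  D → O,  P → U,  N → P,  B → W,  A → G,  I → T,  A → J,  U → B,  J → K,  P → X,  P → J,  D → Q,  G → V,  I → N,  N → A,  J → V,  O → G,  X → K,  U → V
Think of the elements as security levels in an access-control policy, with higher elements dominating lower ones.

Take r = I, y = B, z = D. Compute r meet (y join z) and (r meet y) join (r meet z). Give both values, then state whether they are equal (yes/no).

I; I; yes

y join z = B, so r meet (y join z) = I meet B = I.
r meet y = I and r meet z = I, so (r meet y) join (r meet z) = I join I = I.
Equal: yes.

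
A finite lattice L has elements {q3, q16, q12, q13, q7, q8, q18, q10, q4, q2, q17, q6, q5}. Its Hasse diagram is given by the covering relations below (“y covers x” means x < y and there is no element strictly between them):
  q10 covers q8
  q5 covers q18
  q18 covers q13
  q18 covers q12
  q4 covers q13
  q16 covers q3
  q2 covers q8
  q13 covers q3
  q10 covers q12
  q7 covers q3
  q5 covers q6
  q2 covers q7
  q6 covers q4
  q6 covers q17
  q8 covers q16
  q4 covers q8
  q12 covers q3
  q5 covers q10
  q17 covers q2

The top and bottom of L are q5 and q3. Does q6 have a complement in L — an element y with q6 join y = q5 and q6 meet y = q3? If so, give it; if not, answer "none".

Need y with q6 ∨ y = q5 and q6 ∧ y = q3.
Checking each element gives: q12.

q12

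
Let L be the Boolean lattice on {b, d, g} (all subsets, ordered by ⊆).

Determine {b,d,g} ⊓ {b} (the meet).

Under ⊆, meet is intersection: {b,d,g} ∩ {b} = {b}.

{b}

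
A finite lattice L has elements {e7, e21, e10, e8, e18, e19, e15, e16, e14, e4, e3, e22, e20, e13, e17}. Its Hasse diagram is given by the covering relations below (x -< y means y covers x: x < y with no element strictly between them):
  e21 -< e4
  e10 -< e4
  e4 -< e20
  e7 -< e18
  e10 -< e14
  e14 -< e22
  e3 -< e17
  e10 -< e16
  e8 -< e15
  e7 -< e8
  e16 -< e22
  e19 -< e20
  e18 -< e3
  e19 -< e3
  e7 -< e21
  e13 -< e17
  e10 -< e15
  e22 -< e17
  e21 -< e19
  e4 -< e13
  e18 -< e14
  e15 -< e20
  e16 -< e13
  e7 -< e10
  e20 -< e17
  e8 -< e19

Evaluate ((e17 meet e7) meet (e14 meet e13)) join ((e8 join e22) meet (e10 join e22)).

e17 ∧ e7 = e7
e14 ∧ e13 = e10
e7 ∧ e10 = e7
e8 ∨ e22 = e17
e10 ∨ e22 = e22
e17 ∧ e22 = e22
e7 ∨ e22 = e22

e22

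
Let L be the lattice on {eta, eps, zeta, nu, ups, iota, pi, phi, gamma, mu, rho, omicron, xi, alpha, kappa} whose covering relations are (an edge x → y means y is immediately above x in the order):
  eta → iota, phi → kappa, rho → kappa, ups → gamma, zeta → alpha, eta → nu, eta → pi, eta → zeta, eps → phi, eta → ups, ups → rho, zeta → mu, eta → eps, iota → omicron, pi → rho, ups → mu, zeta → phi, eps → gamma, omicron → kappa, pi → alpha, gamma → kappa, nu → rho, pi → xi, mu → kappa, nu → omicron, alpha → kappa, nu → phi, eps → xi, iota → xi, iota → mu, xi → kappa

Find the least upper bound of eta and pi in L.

pi

Common upper bounds of {eta, pi}: alpha, kappa, pi, rho, xi.
The least among these is pi.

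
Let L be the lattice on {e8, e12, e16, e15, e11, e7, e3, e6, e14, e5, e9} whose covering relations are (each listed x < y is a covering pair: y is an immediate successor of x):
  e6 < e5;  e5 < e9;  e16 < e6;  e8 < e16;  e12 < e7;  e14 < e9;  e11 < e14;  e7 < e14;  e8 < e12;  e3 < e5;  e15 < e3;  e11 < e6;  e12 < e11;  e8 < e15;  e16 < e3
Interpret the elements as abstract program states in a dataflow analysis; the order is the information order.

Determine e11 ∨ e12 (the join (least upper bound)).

e11

Common upper bounds of {e11, e12}: e11, e14, e5, e6, e9.
The least among these is e11.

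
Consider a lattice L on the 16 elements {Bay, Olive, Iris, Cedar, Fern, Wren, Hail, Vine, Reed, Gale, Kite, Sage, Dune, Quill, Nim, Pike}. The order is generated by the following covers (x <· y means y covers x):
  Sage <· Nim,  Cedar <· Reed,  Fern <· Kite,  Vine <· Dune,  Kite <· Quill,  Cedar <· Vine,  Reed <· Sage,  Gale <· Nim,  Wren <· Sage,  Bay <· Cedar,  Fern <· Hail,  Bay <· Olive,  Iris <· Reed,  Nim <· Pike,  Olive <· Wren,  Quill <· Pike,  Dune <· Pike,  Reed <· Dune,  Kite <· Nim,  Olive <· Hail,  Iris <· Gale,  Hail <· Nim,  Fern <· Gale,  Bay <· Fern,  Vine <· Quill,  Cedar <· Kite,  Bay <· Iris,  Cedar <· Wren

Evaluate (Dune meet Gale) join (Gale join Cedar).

Dune ∧ Gale = Iris
Gale ∨ Cedar = Nim
Iris ∨ Nim = Nim

Nim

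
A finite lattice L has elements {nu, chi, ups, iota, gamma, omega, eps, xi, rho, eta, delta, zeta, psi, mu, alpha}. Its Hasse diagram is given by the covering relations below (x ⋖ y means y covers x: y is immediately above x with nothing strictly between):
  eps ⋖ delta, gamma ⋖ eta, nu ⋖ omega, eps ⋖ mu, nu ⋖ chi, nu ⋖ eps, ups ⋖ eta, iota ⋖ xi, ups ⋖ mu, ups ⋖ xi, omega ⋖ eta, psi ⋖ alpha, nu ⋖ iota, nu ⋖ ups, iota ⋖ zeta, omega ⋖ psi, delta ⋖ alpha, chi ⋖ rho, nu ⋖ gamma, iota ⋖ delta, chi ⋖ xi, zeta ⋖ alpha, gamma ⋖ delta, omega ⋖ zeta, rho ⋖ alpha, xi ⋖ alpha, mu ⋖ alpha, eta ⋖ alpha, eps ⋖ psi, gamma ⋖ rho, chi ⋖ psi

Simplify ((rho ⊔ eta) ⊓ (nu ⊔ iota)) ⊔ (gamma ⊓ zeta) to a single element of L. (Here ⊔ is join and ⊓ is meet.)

rho ∨ eta = alpha
nu ∨ iota = iota
alpha ∧ iota = iota
gamma ∧ zeta = nu
iota ∨ nu = iota

iota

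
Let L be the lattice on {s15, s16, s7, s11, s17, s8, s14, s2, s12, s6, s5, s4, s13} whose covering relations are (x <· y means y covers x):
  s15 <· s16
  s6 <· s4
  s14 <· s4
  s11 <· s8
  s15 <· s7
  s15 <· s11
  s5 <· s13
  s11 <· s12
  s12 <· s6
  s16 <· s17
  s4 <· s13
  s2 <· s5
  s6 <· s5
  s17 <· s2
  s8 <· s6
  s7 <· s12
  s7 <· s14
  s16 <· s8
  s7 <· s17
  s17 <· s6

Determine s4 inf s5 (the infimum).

Common lower bounds of {s4, s5}: s11, s12, s15, s16, s17, s6, s7, s8.
The greatest among these is s6.

s6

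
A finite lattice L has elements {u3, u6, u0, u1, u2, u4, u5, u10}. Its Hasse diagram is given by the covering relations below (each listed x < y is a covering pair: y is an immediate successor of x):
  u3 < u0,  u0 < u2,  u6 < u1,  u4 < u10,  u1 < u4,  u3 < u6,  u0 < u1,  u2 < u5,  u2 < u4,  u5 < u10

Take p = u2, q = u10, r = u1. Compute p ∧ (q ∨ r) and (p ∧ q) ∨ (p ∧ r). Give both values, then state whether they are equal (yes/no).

q ∨ r = u10, so p ∧ (q ∨ r) = u2 ∧ u10 = u2.
p ∧ q = u2 and p ∧ r = u0, so (p ∧ q) ∨ (p ∧ r) = u2 ∨ u0 = u2.
Equal: yes.

u2; u2; yes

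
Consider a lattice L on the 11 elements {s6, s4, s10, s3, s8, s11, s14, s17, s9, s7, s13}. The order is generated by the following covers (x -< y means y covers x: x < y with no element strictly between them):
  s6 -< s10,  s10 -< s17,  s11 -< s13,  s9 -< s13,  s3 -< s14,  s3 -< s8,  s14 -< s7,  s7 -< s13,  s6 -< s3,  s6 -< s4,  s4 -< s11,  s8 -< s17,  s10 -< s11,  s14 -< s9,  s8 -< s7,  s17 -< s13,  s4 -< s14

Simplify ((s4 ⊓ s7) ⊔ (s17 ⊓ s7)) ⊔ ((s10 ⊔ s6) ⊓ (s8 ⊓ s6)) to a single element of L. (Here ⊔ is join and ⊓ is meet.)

s4 ∧ s7 = s4
s17 ∧ s7 = s8
s4 ∨ s8 = s7
s10 ∨ s6 = s10
s8 ∧ s6 = s6
s10 ∧ s6 = s6
s7 ∨ s6 = s7

s7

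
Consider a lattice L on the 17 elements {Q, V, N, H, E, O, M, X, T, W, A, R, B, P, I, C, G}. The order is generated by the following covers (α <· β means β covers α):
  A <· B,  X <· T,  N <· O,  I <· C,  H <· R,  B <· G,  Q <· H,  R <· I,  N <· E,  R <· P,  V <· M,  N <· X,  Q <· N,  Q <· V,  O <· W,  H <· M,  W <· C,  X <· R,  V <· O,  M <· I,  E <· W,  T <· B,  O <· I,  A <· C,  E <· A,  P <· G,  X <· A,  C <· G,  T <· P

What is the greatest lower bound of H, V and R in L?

Q

Common lower bounds of {H, V, R}: Q.
The greatest among these is Q.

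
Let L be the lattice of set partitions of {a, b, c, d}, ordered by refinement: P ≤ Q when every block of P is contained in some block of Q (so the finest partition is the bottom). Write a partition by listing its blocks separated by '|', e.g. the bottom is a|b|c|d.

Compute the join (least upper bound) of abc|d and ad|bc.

The join of abc|d and ad|bc merges any blocks that overlap across the partitions, giving abcd.

abcd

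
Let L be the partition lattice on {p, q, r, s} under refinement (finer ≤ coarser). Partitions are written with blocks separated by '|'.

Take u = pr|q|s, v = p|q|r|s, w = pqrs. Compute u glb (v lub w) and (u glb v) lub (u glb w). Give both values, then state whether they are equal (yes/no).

v lub w = pqrs, so u glb (v lub w) = pr|q|s glb pqrs = pr|q|s.
u glb v = p|q|r|s and u glb w = pr|q|s, so (u glb v) lub (u glb w) = p|q|r|s lub pr|q|s = pr|q|s.
Equal: yes.

pr|q|s; pr|q|s; yes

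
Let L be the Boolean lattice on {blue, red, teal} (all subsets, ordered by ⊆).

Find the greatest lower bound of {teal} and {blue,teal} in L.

{teal}

Under ⊆, meet is intersection: {teal} ∩ {blue,teal} = {teal}.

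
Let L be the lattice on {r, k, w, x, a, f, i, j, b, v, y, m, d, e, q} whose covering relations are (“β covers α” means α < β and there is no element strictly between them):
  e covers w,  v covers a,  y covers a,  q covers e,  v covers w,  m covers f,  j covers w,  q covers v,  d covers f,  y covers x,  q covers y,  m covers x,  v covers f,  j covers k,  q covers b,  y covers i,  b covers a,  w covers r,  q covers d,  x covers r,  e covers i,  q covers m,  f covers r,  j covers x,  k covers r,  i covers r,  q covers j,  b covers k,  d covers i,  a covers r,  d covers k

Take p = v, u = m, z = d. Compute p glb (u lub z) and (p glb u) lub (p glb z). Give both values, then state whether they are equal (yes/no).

v; f; no

u lub z = q, so p glb (u lub z) = v glb q = v.
p glb u = f and p glb z = f, so (p glb u) lub (p glb z) = f lub f = f.
Equal: no.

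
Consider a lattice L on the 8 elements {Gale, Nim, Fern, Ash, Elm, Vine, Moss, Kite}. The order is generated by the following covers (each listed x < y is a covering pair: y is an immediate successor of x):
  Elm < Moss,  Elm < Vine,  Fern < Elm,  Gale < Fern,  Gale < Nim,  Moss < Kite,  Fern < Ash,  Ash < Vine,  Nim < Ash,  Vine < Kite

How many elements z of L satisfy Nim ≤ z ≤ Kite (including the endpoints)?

The interval [Nim, Kite] = {Ash, Kite, Nim, Vine}, which has 4 elements.

4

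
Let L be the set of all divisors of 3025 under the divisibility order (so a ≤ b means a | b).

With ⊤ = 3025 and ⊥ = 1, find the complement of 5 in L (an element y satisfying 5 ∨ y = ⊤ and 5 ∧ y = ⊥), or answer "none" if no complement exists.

none

For every candidate y, either 5 ∨ y ≠ 3025 or 5 ∧ y ≠ 1; no complement exists.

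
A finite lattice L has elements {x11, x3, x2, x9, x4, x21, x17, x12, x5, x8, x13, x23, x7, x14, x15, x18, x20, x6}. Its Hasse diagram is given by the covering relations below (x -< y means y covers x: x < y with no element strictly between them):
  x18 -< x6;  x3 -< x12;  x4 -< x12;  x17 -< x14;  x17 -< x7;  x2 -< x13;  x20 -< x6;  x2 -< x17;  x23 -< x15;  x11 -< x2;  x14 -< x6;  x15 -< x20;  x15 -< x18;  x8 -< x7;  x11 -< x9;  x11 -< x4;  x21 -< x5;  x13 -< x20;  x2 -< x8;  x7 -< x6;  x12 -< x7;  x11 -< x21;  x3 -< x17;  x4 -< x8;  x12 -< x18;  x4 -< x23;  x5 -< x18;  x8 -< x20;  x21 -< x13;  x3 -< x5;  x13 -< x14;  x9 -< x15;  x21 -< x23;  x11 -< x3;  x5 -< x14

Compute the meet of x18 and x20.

x15

Common lower bounds of {x18, x20}: x11, x15, x21, x23, x4, x9.
The greatest among these is x15.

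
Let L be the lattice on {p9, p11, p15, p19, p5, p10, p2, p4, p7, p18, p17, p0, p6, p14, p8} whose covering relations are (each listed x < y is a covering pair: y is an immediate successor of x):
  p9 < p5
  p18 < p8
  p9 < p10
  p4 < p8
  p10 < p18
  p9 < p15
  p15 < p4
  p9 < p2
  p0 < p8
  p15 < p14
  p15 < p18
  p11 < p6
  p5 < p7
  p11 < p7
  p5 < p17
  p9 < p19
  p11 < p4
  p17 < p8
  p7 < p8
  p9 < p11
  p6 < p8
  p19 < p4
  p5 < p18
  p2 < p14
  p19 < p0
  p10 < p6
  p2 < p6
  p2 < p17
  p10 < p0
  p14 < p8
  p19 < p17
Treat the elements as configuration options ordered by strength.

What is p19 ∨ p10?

p0

Common upper bounds of {p19, p10}: p0, p8.
The least among these is p0.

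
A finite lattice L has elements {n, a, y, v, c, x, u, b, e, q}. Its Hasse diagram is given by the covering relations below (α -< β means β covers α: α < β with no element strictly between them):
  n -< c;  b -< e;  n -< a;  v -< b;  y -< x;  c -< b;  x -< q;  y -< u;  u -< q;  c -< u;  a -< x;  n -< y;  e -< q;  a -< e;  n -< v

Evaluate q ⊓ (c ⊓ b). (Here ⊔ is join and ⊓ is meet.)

c

c ∧ b = c
q ∧ c = c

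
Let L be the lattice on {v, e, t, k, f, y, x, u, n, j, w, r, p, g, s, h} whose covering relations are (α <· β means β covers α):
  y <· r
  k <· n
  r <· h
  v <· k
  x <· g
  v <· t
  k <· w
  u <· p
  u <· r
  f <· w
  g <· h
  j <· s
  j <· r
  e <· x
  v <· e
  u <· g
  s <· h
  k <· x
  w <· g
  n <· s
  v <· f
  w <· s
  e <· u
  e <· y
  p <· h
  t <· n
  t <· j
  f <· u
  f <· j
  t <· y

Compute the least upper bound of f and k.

Common upper bounds of {f, k}: g, h, s, w.
The least among these is w.

w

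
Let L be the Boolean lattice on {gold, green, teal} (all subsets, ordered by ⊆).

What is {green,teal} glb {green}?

Under ⊆, meet is intersection: {green,teal} ∩ {green} = {green}.

{green}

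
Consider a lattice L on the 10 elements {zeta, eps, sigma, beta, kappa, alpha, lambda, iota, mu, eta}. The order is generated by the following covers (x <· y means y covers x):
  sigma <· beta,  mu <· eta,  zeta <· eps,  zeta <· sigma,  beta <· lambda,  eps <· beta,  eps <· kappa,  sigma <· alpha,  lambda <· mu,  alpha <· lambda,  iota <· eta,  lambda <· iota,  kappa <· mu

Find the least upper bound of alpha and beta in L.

lambda

Common upper bounds of {alpha, beta}: eta, iota, lambda, mu.
The least among these is lambda.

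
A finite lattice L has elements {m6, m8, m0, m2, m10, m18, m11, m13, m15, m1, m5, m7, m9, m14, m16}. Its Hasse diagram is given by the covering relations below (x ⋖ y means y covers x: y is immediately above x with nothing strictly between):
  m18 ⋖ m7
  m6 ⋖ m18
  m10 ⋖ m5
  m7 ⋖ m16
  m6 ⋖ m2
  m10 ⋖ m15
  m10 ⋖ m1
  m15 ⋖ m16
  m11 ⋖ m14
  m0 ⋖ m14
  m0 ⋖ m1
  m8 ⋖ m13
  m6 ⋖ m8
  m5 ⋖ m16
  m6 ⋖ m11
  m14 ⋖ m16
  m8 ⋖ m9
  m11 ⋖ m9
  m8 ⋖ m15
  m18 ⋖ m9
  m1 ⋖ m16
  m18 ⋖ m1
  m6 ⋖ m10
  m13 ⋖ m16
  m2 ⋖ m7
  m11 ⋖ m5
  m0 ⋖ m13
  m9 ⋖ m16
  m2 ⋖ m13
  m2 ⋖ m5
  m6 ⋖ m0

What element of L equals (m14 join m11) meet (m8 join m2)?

m14 ∨ m11 = m14
m8 ∨ m2 = m13
m14 ∧ m13 = m0

m0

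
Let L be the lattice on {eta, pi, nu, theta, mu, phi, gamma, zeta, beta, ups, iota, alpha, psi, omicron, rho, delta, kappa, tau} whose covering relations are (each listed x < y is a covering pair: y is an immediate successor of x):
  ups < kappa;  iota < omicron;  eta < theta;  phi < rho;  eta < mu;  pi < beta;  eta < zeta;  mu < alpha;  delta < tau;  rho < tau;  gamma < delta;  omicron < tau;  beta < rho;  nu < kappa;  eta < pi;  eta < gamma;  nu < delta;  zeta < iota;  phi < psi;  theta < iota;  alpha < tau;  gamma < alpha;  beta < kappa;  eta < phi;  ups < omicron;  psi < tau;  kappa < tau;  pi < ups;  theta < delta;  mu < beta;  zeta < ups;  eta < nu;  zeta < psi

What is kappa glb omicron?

ups

Common lower bounds of {kappa, omicron}: eta, pi, ups, zeta.
The greatest among these is ups.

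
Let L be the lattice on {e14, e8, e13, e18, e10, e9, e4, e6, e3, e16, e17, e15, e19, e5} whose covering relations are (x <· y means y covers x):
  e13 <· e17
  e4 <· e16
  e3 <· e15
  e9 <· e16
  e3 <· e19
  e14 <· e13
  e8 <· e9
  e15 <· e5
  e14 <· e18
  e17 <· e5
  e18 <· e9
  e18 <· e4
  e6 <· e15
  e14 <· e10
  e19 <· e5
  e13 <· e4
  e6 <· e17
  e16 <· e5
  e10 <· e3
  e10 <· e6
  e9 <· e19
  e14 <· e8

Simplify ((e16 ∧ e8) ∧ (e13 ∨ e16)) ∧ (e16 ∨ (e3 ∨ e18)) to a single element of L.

e8

e16 ∧ e8 = e8
e13 ∨ e16 = e16
e8 ∧ e16 = e8
e3 ∨ e18 = e19
e16 ∨ e19 = e5
e8 ∧ e5 = e8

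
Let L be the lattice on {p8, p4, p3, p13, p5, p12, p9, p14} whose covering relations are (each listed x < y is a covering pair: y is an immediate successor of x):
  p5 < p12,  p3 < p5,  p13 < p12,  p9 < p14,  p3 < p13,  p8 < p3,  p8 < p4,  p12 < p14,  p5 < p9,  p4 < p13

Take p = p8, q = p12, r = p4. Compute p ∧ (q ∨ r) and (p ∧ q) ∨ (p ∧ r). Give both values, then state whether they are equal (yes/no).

q ∨ r = p12, so p ∧ (q ∨ r) = p8 ∧ p12 = p8.
p ∧ q = p8 and p ∧ r = p8, so (p ∧ q) ∨ (p ∧ r) = p8 ∨ p8 = p8.
Equal: yes.

p8; p8; yes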